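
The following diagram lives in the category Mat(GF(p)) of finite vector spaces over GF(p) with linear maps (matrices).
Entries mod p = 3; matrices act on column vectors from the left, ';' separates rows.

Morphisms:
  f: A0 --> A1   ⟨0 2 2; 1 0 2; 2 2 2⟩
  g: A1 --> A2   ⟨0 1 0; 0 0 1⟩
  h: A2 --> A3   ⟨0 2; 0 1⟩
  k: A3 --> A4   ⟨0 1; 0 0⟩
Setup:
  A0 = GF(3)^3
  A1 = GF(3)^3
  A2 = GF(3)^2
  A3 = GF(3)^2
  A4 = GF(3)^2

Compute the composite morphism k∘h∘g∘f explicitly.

Answer: ⟨2 2 2; 0 0 0⟩

Derivation:
  e0=(1,0,0) f-->(0,1,2) g-->(1,2) h-->(1,2) k-->(2,0)
  e1=(0,1,0) f-->(2,0,2) g-->(0,2) h-->(1,2) k-->(2,0)
  e2=(0,0,1) f-->(2,2,2) g-->(2,2) h-->(1,2) k-->(2,0)
result: ⟨2 2 2; 0 0 0⟩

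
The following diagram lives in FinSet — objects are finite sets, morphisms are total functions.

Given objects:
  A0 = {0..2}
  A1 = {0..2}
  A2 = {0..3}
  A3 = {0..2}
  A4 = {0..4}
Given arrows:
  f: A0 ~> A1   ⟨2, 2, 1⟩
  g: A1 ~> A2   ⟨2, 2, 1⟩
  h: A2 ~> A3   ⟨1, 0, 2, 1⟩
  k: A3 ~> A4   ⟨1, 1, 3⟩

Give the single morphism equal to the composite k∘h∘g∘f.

  0 f~>2 g~>1 h~>0 k~>1
  1 f~>2 g~>1 h~>0 k~>1
  2 f~>1 g~>2 h~>2 k~>3
⟦path⟧: ⟨1, 1, 3⟩

Answer: ⟨1, 1, 3⟩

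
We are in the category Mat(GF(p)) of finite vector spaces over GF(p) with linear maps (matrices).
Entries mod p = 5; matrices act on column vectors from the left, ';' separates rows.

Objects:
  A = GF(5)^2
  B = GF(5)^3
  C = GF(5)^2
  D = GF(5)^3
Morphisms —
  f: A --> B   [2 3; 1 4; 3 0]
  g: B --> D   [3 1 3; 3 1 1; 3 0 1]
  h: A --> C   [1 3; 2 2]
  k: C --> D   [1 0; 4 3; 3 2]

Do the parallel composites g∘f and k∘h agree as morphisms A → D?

Answer: DOES NOT COMMUTE

Work:
Along f;g (path 1):
  e0=⟨1,0⟩ f-->⟨2,1,3⟩ g-->⟨1,0,4⟩
  e1=⟨0,1⟩ f-->⟨3,4,0⟩ g-->⟨3,3,4⟩
  result₁ = [1 3; 0 3; 4 4]
Along h;k (path 2):
  e0=⟨1,0⟩ h-->⟨1,2⟩ k-->⟨1,0,2⟩
  e1=⟨0,1⟩ h-->⟨3,2⟩ k-->⟨3,3,3⟩
  result₂ = [1 3; 0 3; 2 3]
Equal? differ; not commutative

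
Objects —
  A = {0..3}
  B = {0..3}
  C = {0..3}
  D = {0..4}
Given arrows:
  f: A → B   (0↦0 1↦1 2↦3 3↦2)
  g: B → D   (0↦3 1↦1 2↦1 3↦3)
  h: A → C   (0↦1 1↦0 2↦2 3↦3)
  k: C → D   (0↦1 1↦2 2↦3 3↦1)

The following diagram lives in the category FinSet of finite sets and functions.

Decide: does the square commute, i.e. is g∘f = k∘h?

Answer: DOES NOT COMMUTE

Derivation:
Along f;g (path 1):
  0 f→0 g→3
  1 f→1 g→1
  2 f→3 g→3
  3 f→2 g→1
  ⟦path⟧₁ = (0↦3 1↦1 2↦3 3↦1)
Along h;k (path 2):
  0 h→1 k→2
  1 h→0 k→1
  2 h→2 k→3
  3 h→3 k→1
  ⟦path⟧₂ = (0↦2 1↦1 2↦3 3↦1)
Equal? NO — does not commute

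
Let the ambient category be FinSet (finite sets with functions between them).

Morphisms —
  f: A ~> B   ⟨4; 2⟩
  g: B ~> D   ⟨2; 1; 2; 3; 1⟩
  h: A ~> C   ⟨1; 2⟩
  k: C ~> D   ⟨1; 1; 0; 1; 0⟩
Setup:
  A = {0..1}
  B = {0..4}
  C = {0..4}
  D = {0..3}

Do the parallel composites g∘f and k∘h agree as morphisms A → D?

Answer: DOES NOT COMMUTE

Derivation:
Along f;g (path 1):
  0 f~>4 g~>1
  1 f~>2 g~>2
  composite₁ = ⟨1; 2⟩
Along h;k (path 2):
  0 h~>1 k~>1
  1 h~>2 k~>0
  composite₂ = ⟨1; 0⟩
Equal? NO — does not commute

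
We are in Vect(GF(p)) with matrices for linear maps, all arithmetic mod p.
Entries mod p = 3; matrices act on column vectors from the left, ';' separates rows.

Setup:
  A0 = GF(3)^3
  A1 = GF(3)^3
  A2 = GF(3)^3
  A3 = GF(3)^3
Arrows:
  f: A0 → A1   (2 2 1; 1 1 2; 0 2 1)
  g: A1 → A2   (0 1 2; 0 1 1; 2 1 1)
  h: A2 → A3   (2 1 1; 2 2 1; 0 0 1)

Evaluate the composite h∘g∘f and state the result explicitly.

Answer: (2 2 1; 0 2 1; 2 1 2)

Trace:
  e0=(1,0,0) f→(2,1,0) g→(1,1,2) h→(2,0,2)
  e1=(0,1,0) f→(2,1,2) g→(2,0,1) h→(2,2,1)
  e2=(0,0,1) f→(1,2,1) g→(1,0,2) h→(1,1,2)
⟦path⟧: (2 2 1; 0 2 1; 2 1 2)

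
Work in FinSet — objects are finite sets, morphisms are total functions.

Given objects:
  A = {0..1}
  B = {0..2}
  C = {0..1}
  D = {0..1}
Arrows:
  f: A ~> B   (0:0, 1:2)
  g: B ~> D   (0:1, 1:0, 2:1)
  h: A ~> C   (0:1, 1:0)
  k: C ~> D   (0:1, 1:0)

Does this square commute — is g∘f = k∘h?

Answer: DOES NOT COMMUTE

Derivation:
1) trace f;g:
  0 f~>0 g~>1
  1 f~>2 g~>1
  composite₁ = (0:1, 1:1)
2) trace h;k:
  0 h~>1 k~>0
  1 h~>0 k~>1
  composite₂ = (0:0, 1:1)
Equal? distinct morphisms ✗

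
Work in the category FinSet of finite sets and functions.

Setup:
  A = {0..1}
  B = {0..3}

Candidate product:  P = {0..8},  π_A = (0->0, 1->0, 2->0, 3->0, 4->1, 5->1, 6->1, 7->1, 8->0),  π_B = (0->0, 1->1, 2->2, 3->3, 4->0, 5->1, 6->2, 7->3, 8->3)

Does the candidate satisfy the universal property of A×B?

Answer: NOT A VALID PRODUCT — |P|=9 ≠ |A|·|B|=8

Derivation:
|A|·|B| = 2·4 = 8;  |P| = 9
  → cardinalities differ; no bijection possible.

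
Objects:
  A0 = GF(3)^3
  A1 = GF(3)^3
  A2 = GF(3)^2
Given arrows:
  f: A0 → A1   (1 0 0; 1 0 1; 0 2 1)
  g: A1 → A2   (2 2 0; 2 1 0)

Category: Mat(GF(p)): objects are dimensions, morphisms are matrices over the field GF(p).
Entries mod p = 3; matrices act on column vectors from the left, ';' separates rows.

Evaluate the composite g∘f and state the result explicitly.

  e0=⟨1,0,0⟩ f→⟨1,1,0⟩ g→⟨1,0⟩
  e1=⟨0,1,0⟩ f→⟨0,0,2⟩ g→⟨0,0⟩
  e2=⟨0,0,1⟩ f→⟨0,1,1⟩ g→⟨2,1⟩
result: (1 0 2; 0 0 1)

Answer: (1 0 2; 0 0 1)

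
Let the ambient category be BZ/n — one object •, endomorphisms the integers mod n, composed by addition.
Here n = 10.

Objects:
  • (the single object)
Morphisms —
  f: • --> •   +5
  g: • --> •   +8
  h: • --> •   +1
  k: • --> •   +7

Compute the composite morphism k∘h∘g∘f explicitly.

Answer: +1

Trace:
  0 +5≡5 +8≡3 +1≡4 +7≡1  (mod 10)
⟦path⟧: +1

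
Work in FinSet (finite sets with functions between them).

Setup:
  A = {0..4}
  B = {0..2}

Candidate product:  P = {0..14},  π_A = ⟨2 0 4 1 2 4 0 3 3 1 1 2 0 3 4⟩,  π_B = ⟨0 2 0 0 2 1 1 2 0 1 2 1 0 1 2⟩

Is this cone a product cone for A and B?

Answer: VALID PRODUCT

Work:
|A|·|B| = 5·3 = 15;  |P| = 15
Check the pairing map k ↦ (π_A(k), π_B(k)):
  0 : (2,0)
  1 : (0,2)
  2 : (4,0)
  3 : (1,0)
  4 : (2,2)
  5 : (4,1)
  6 : (0,1)
  7 : (3,2)
  8 : (3,0)
  9 : (1,1)
  10 : (1,2)
  11 : (2,1)
  12 : (0,0)
  13 : (3,1)
  14 : (4,2)
distinct pairs in image: 15 / 15 needed
  → bijection onto A×B; projections well-typed.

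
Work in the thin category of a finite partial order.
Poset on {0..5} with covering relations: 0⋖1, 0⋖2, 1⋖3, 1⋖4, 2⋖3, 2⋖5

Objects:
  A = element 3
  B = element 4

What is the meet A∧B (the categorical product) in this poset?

Common predecessors of 3,4: {0,1}
  0 <= 1
  1 <= 1
glb = 1

Answer: A∧B = 1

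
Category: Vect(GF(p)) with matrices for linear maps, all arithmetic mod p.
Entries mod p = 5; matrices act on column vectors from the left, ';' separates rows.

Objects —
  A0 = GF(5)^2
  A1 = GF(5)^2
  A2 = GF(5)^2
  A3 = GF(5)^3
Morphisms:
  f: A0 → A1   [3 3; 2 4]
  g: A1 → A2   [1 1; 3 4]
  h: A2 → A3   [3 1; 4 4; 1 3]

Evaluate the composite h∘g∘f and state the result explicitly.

  e0=⟨1,0⟩ f→⟨3,2⟩ g→⟨0,2⟩ h→⟨2,3,1⟩
  e1=⟨0,1⟩ f→⟨3,4⟩ g→⟨2,0⟩ h→⟨1,3,2⟩
composite: [2 1; 3 3; 1 2]

Answer: [2 1; 3 3; 1 2]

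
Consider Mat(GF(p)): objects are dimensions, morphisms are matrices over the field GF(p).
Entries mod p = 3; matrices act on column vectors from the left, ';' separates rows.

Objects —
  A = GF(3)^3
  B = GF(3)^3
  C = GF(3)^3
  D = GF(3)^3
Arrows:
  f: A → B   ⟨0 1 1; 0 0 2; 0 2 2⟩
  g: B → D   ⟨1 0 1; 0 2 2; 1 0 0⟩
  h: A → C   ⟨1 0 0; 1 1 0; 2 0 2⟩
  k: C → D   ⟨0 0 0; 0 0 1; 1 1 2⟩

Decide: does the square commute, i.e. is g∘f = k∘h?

Answer: DOES NOT COMMUTE

Trace:
1) trace f;g:
  e0=[1,0,0] f→[0,0,0] g→[0,0,0]
  e1=[0,1,0] f→[1,0,2] g→[0,1,1]
  e2=[0,0,1] f→[1,2,2] g→[0,2,1]
  composite₁ = ⟨0 0 0; 0 1 2; 0 1 1⟩
2) trace h;k:
  e0=[1,0,0] h→[1,1,2] k→[0,2,0]
  e1=[0,1,0] h→[0,1,0] k→[0,0,1]
  e2=[0,0,1] h→[0,0,2] k→[0,2,1]
  composite₂ = ⟨0 0 0; 2 0 2; 0 1 1⟩
Equal? distinct morphisms ✗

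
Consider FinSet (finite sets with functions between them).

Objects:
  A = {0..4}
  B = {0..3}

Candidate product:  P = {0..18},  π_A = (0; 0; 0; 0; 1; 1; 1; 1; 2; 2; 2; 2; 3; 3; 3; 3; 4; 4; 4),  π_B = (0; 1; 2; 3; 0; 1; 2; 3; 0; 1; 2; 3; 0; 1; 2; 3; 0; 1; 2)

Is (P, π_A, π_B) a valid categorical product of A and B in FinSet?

Answer: NOT A VALID PRODUCT — |P|=19 ≠ |A|·|B|=20

Work:
|A|·|B| = 5·4 = 20;  |P| = 19
  → cardinalities differ; no bijection possible.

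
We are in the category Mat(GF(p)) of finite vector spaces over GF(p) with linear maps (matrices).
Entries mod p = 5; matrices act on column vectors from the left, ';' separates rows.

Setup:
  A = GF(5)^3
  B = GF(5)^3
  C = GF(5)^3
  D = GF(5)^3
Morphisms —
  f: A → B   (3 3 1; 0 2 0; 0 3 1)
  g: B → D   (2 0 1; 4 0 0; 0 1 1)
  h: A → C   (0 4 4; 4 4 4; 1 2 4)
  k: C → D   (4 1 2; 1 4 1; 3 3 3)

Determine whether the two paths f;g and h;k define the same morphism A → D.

Along f;g (path 1):
  e0=[1,0,0] f→[3,0,0] g→[1,2,0]
  e1=[0,1,0] f→[3,2,3] g→[4,2,0]
  e2=[0,0,1] f→[1,0,1] g→[3,4,1]
  ⟦path⟧₁ = (1 4 3; 2 2 4; 0 0 1)
Along h;k (path 2):
  e0=[1,0,0] h→[0,4,1] k→[1,2,0]
  e1=[0,1,0] h→[4,4,2] k→[4,2,0]
  e2=[0,0,1] h→[4,4,4] k→[3,4,1]
  ⟦path⟧₂ = (1 4 3; 2 2 4; 0 0 1)
Equal? equal; square commutes

Answer: COMMUTES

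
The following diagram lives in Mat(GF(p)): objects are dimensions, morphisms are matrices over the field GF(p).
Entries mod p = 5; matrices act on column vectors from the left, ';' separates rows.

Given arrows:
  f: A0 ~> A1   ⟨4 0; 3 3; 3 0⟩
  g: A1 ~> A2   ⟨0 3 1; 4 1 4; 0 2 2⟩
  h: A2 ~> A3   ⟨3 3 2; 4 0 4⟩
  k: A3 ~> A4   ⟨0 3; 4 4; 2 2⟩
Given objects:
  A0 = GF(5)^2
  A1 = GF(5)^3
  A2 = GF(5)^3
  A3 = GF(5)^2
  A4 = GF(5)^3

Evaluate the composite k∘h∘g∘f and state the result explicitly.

  e0=(1,0) f~>(4,3,3) g~>(2,1,2) h~>(3,1) k~>(3,1,3)
  e1=(0,1) f~>(0,3,0) g~>(4,3,1) h~>(3,0) k~>(0,2,1)
result: ⟨3 0; 1 2; 3 1⟩

Answer: ⟨3 0; 1 2; 3 1⟩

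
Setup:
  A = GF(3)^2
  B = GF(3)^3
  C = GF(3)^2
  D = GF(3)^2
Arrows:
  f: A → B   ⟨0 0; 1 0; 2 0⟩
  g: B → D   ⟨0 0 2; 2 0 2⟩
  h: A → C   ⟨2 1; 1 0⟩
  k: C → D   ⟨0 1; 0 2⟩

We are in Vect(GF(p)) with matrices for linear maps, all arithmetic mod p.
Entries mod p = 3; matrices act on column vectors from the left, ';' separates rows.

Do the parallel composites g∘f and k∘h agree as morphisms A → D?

1) trace f;g:
  e0=[1,0] f→[0,1,2] g→[1,1]
  e1=[0,1] f→[0,0,0] g→[0,0]
  result₁ = ⟨1 0; 1 0⟩
2) trace h;k:
  e0=[1,0] h→[2,1] k→[1,2]
  e1=[0,1] h→[1,0] k→[0,0]
  result₂ = ⟨1 0; 2 0⟩
Equal? differ; not commutative

Answer: DOES NOT COMMUTE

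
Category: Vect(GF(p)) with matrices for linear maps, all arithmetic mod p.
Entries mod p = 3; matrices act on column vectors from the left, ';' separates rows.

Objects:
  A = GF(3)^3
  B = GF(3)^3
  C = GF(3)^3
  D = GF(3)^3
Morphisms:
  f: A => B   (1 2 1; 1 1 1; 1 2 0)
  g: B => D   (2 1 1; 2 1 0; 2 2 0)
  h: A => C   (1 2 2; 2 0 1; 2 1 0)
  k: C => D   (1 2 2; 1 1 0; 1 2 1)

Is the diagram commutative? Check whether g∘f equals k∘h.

Answer: DOES NOT COMMUTE

Work:
1) trace f;g:
  e0=⟨1,0,0⟩ f=>⟨1,1,1⟩ g=>⟨1,0,1⟩
  e1=⟨0,1,0⟩ f=>⟨2,1,2⟩ g=>⟨1,2,0⟩
  e2=⟨0,0,1⟩ f=>⟨1,1,0⟩ g=>⟨0,0,1⟩
  composite₁ = (1 1 0; 0 2 0; 1 0 1)
2) trace h;k:
  e0=⟨1,0,0⟩ h=>⟨1,2,2⟩ k=>⟨0,0,1⟩
  e1=⟨0,1,0⟩ h=>⟨2,0,1⟩ k=>⟨1,2,0⟩
  e2=⟨0,0,1⟩ h=>⟨2,1,0⟩ k=>⟨1,0,1⟩
  composite₂ = (0 1 1; 0 2 0; 1 0 1)
Equal? NO — does not commute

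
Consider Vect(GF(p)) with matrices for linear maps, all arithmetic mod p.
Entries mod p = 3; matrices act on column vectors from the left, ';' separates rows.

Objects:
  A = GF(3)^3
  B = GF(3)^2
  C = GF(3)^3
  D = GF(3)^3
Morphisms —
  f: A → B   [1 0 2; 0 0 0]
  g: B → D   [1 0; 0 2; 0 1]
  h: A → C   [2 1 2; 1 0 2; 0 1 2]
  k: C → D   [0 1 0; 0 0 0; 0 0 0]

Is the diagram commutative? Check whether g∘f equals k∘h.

Along f;g (path 1):
  e0=(1,0,0) f→(1,0) g→(1,0,0)
  e1=(0,1,0) f→(0,0) g→(0,0,0)
  e2=(0,0,1) f→(2,0) g→(2,0,0)
  ⟦path⟧₁ = [1 0 2; 0 0 0; 0 0 0]
Along h;k (path 2):
  e0=(1,0,0) h→(2,1,0) k→(1,0,0)
  e1=(0,1,0) h→(1,0,1) k→(0,0,0)
  e2=(0,0,1) h→(2,2,2) k→(2,0,0)
  ⟦path⟧₂ = [1 0 2; 0 0 0; 0 0 0]
Equal? YES — commutes

Answer: COMMUTES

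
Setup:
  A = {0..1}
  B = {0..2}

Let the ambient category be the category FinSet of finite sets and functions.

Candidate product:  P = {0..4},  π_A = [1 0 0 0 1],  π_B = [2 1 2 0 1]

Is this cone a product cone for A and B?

|A|·|B| = 2·3 = 6;  |P| = 5
  → cardinalities differ; no bijection possible.

Answer: NOT A VALID PRODUCT — |P|=5 ≠ |A|·|B|=6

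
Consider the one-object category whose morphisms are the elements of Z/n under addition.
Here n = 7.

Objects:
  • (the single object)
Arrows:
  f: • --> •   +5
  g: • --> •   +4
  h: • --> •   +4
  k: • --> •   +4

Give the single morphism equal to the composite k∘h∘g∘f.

Answer: +3

Work:
  0 +5≡5 +4≡2 +4≡6 +4≡3  (mod 7)
result: +3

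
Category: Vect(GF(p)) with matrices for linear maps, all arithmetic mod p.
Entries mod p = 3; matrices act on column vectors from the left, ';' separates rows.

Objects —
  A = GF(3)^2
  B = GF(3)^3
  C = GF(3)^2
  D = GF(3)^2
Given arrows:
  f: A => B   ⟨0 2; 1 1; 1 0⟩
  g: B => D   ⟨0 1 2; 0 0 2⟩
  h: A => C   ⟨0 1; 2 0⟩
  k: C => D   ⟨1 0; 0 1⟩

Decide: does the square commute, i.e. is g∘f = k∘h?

Along f;g (path 1):
  e0=(1,0) f=>(0,1,1) g=>(0,2)
  e1=(0,1) f=>(2,1,0) g=>(1,0)
  ⟦path⟧₁ = ⟨0 1; 2 0⟩
Along h;k (path 2):
  e0=(1,0) h=>(0,2) k=>(0,2)
  e1=(0,1) h=>(1,0) k=>(1,0)
  ⟦path⟧₂ = ⟨0 1; 2 0⟩
Equal? YES — commutes

Answer: COMMUTES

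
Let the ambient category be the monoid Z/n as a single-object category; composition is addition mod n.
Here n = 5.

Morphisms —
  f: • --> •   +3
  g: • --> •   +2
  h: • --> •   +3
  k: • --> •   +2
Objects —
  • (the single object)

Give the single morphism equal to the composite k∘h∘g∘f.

  0 +3≡3 +2≡0 +3≡3 +2≡0  (mod 5)
result: +0

Answer: +0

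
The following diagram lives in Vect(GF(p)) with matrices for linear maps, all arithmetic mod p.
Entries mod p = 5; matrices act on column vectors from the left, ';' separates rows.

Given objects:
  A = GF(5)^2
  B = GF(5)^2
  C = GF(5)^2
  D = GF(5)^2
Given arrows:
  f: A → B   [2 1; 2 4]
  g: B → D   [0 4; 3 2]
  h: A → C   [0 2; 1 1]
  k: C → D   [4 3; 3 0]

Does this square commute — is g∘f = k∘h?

Answer: COMMUTES

Trace:
Along f;g (path 1):
  e0=(1,0) f→(2,2) g→(3,0)
  e1=(0,1) f→(1,4) g→(1,1)
  composite₁ = [3 1; 0 1]
Along h;k (path 2):
  e0=(1,0) h→(0,1) k→(3,0)
  e1=(0,1) h→(2,1) k→(1,1)
  composite₂ = [3 1; 0 1]
Equal? equal; square commutes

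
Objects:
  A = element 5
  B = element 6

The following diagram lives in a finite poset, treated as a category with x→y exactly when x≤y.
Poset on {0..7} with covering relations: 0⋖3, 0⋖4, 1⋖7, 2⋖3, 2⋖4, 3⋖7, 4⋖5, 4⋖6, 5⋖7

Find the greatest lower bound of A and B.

Lower bounds of A=5 and B=6: {0,2,4}
  0 ⊑ 4
  2 ⊑ 4
  4 ⊑ 4
glb = 4

Answer: A∧B = 4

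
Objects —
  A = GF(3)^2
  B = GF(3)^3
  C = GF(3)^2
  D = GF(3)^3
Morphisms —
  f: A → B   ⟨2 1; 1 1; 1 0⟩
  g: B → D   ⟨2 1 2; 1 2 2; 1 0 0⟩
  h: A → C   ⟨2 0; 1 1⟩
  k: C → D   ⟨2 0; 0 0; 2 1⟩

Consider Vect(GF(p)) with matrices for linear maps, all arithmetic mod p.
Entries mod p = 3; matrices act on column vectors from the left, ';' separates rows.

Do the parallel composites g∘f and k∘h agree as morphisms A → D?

Path 1 = f;g:
  e0=(1,0) f→(2,1,1) g→(1,0,2)
  e1=(0,1) f→(1,1,0) g→(0,0,1)
  ⟦path⟧₁ = ⟨1 0; 0 0; 2 1⟩
Path 2 = h;k:
  e0=(1,0) h→(2,1) k→(1,0,2)
  e1=(0,1) h→(0,1) k→(0,0,1)
  ⟦path⟧₂ = ⟨1 0; 0 0; 2 1⟩
Equal? equal; square commutes

Answer: COMMUTES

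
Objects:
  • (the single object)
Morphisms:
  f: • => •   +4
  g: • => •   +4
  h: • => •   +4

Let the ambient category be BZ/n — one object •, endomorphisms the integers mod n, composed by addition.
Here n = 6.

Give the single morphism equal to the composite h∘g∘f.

Answer: +0

Trace:
  0 +4≡4 +4≡2 +4≡0  (mod 6)
result: +0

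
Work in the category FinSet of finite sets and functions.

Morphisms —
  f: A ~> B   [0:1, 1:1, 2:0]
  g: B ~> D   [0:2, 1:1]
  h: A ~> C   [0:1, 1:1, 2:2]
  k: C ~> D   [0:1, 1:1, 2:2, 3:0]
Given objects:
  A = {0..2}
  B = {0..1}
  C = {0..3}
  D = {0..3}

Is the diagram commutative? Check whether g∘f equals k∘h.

Answer: COMMUTES

Work:
1) trace f;g:
  0 f~>1 g~>1
  1 f~>1 g~>1
  2 f~>0 g~>2
  composite₁ = [0:1, 1:1, 2:2]
2) trace h;k:
  0 h~>1 k~>1
  1 h~>1 k~>1
  2 h~>2 k~>2
  composite₂ = [0:1, 1:1, 2:2]
Equal? YES — commutes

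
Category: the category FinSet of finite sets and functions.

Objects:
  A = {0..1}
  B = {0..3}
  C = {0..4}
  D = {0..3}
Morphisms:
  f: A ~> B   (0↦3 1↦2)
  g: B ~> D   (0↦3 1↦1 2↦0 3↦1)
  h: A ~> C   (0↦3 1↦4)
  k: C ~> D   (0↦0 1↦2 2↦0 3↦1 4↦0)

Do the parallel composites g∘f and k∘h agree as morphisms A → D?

Along f;g (path 1):
  0 f~>3 g~>1
  1 f~>2 g~>0
  ⟦path⟧₁ = (0↦1 1↦0)
Along h;k (path 2):
  0 h~>3 k~>1
  1 h~>4 k~>0
  ⟦path⟧₂ = (0↦1 1↦0)
Equal? equal; square commutes

Answer: COMMUTES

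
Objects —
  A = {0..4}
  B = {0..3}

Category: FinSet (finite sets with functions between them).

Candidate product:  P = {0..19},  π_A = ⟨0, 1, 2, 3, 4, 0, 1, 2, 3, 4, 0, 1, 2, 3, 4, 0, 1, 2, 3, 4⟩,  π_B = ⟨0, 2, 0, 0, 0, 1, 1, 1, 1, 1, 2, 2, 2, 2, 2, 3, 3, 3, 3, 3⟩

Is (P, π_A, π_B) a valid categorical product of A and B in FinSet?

|A|·|B| = 5·4 = 20;  |P| = 20
Check the pairing map k ↦ (π_A(k), π_B(k)):
  0 -> (0,0)
  1 -> (1,2)
  2 -> (2,0)
  3 -> (3,0)
  4 -> (4,0)
  5 -> (0,1)
  6 -> (1,1)
  7 -> (2,1)
  8 -> (3,1)
  9 -> (4,1)
  10 -> (0,2)
  11 -> (1,2)  ✗ repeats pair of k=1
  12 -> (2,2)
  13 -> (3,2)
  14 -> (4,2)
  15 -> (0,3)
  16 -> (1,3)
  17 -> (2,3)
  18 -> (3,3)
  19 -> (4,3)
distinct pairs in image: 19 / 20 needed
  → (1,2) hit at k=1 and k=11

Answer: NOT A VALID PRODUCT — duplicate pair at indices 11,1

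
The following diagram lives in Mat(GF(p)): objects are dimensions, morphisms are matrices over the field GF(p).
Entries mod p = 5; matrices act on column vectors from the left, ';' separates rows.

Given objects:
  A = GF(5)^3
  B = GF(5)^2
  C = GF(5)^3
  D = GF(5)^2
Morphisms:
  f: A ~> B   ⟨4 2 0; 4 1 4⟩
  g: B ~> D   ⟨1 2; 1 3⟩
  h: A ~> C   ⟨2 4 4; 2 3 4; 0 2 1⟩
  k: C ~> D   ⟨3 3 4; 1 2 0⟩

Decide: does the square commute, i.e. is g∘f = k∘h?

Answer: COMMUTES

Work:
1) trace f;g:
  e0=(1,0,0) f~>(4,4) g~>(2,1)
  e1=(0,1,0) f~>(2,1) g~>(4,0)
  e2=(0,0,1) f~>(0,4) g~>(3,2)
  result₁ = ⟨2 4 3; 1 0 2⟩
2) trace h;k:
  e0=(1,0,0) h~>(2,2,0) k~>(2,1)
  e1=(0,1,0) h~>(4,3,2) k~>(4,0)
  e2=(0,0,1) h~>(4,4,1) k~>(3,2)
  result₂ = ⟨2 4 3; 1 0 2⟩
Equal? YES — commutes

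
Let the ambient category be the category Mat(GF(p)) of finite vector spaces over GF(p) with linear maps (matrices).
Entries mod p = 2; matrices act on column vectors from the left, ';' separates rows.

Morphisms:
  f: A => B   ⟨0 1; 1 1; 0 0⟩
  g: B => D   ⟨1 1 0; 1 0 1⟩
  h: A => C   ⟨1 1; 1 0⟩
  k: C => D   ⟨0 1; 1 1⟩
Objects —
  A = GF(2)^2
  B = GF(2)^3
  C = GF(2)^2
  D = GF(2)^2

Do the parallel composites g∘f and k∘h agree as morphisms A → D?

Answer: COMMUTES

Trace:
1) trace f;g:
  e0=(1,0) f=>(0,1,0) g=>(1,0)
  e1=(0,1) f=>(1,1,0) g=>(0,1)
  composite₁ = ⟨1 0; 0 1⟩
2) trace h;k:
  e0=(1,0) h=>(1,1) k=>(1,0)
  e1=(0,1) h=>(1,0) k=>(0,1)
  composite₂ = ⟨1 0; 0 1⟩
Equal? equal; square commutes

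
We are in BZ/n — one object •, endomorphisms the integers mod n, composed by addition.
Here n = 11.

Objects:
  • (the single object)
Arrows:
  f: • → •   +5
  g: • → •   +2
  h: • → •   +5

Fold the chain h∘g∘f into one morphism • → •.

  0 +5≡5 +2≡7 +5≡1  (mod 11)
composite: +1

Answer: +1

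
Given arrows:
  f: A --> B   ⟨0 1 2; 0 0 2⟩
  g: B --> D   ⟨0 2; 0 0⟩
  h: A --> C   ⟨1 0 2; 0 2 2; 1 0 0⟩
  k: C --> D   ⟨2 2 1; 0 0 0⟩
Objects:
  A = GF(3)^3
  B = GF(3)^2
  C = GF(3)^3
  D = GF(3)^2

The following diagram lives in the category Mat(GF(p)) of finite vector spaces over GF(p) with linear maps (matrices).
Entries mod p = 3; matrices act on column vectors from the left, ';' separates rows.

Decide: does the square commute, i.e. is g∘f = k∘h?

Answer: DOES NOT COMMUTE

Derivation:
Along f;g (path 1):
  e0=⟨1,0,0⟩ f-->⟨0,0⟩ g-->⟨0,0⟩
  e1=⟨0,1,0⟩ f-->⟨1,0⟩ g-->⟨0,0⟩
  e2=⟨0,0,1⟩ f-->⟨2,2⟩ g-->⟨1,0⟩
  ⟦path⟧₁ = ⟨0 0 1; 0 0 0⟩
Along h;k (path 2):
  e0=⟨1,0,0⟩ h-->⟨1,0,1⟩ k-->⟨0,0⟩
  e1=⟨0,1,0⟩ h-->⟨0,2,0⟩ k-->⟨1,0⟩
  e2=⟨0,0,1⟩ h-->⟨2,2,0⟩ k-->⟨2,0⟩
  ⟦path⟧₂ = ⟨0 1 2; 0 0 0⟩
Equal? differ; not commutative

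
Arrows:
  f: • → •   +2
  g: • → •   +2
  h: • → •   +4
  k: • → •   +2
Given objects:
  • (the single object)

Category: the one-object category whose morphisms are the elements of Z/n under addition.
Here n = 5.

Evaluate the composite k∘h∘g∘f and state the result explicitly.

  0 +2≡2 +2≡4 +4≡3 +2≡0  (mod 5)
⟦path⟧: +0

Answer: +0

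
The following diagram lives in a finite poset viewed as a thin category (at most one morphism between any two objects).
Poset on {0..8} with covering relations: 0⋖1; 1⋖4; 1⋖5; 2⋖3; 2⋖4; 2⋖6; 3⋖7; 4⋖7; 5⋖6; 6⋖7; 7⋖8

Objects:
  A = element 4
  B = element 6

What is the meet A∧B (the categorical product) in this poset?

{x : x⊑A ∧ x⊑B} = {0,1,2}  (A=4, B=6)
  maximal lower bounds 1 and 2 are incomparable: neither 1⊑2 nor 2⊑1
→ no greatest lower bound exists

Answer: NO MEET EXISTS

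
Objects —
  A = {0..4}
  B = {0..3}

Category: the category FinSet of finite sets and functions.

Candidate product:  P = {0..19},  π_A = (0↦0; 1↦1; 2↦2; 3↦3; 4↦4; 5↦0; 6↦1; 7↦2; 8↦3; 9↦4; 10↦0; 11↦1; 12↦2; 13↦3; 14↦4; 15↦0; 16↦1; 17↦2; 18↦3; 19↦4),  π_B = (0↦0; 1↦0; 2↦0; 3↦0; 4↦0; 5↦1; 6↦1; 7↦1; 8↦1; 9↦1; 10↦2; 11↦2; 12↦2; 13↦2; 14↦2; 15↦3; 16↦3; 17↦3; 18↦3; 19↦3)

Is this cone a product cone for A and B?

Answer: VALID PRODUCT

Work:
|A|·|B| = 5·4 = 20;  |P| = 20
Check the pairing map k ↦ (π_A(k), π_B(k)):
  0 ↦ (0,0)
  1 ↦ (1,0)
  2 ↦ (2,0)
  3 ↦ (3,0)
  4 ↦ (4,0)
  5 ↦ (0,1)
  6 ↦ (1,1)
  7 ↦ (2,1)
  8 ↦ (3,1)
  9 ↦ (4,1)
  10 ↦ (0,2)
  11 ↦ (1,2)
  12 ↦ (2,2)
  13 ↦ (3,2)
  14 ↦ (4,2)
  15 ↦ (0,3)
  16 ↦ (1,3)
  17 ↦ (2,3)
  18 ↦ (3,3)
  19 ↦ (4,3)
distinct pairs in image: 20 / 20 needed
  → bijection onto A×B; projections well-typed.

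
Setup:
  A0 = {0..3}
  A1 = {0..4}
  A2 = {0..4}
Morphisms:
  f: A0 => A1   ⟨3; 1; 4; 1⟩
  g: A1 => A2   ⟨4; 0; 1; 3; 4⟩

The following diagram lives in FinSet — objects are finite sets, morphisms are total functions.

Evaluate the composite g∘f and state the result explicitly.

Answer: ⟨3; 0; 4; 0⟩

Work:
  0 f=>3 g=>3
  1 f=>1 g=>0
  2 f=>4 g=>4
  3 f=>1 g=>0
⟦path⟧: ⟨3; 0; 4; 0⟩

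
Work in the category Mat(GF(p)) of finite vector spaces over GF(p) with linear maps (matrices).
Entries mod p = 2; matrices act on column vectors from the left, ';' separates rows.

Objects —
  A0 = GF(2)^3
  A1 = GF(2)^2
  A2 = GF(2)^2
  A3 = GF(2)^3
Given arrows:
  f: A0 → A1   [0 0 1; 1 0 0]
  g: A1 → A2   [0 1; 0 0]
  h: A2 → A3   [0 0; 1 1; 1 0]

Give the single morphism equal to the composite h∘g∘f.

  e0=[1,0,0] f→[0,1] g→[1,0] h→[0,1,1]
  e1=[0,1,0] f→[0,0] g→[0,0] h→[0,0,0]
  e2=[0,0,1] f→[1,0] g→[0,0] h→[0,0,0]
result: [0 0 0; 1 0 0; 1 0 0]

Answer: [0 0 0; 1 0 0; 1 0 0]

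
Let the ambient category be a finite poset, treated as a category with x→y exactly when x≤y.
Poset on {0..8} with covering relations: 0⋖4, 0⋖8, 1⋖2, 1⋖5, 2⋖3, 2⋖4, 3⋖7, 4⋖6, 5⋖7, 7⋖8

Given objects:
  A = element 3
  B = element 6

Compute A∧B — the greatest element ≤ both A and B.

Answer: A∧B = 2

Work:
Common predecessors of 3,6: {1,2}
  1 ⊑ 2
  2 ⊑ 2
glb = 2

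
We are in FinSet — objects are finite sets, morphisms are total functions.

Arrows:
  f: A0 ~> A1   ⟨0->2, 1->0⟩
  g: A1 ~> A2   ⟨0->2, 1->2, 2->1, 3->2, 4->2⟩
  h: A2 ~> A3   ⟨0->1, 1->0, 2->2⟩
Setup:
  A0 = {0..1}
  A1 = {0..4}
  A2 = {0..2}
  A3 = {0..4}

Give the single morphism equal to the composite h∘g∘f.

  0 f~>2 g~>1 h~>0
  1 f~>0 g~>2 h~>2
result: ⟨0->0, 1->2⟩

Answer: ⟨0->0, 1->2⟩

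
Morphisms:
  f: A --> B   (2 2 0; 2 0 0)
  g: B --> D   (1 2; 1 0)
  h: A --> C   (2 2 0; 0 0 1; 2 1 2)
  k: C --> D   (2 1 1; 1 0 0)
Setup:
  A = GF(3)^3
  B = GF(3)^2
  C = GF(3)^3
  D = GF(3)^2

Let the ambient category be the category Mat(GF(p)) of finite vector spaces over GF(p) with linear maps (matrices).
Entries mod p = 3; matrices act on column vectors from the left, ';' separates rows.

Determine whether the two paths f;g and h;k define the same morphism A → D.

Path 1 = f;g:
  e0=⟨1,0,0⟩ f-->⟨2,2⟩ g-->⟨0,2⟩
  e1=⟨0,1,0⟩ f-->⟨2,0⟩ g-->⟨2,2⟩
  e2=⟨0,0,1⟩ f-->⟨0,0⟩ g-->⟨0,0⟩
  ⟦path⟧₁ = (0 2 0; 2 2 0)
Path 2 = h;k:
  e0=⟨1,0,0⟩ h-->⟨2,0,2⟩ k-->⟨0,2⟩
  e1=⟨0,1,0⟩ h-->⟨2,0,1⟩ k-->⟨2,2⟩
  e2=⟨0,0,1⟩ h-->⟨0,1,2⟩ k-->⟨0,0⟩
  ⟦path⟧₂ = (0 2 0; 2 2 0)
Equal? same morphism ✓

Answer: COMMUTES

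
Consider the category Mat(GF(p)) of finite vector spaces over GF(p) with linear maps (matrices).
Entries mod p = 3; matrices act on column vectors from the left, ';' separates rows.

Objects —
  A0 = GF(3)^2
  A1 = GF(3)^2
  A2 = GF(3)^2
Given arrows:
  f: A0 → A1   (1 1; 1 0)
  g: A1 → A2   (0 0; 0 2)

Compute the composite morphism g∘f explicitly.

Answer: (0 0; 2 0)

Trace:
  e0=⟨1,0⟩ f→⟨1,1⟩ g→⟨0,2⟩
  e1=⟨0,1⟩ f→⟨1,0⟩ g→⟨0,0⟩
⟦path⟧: (0 0; 2 0)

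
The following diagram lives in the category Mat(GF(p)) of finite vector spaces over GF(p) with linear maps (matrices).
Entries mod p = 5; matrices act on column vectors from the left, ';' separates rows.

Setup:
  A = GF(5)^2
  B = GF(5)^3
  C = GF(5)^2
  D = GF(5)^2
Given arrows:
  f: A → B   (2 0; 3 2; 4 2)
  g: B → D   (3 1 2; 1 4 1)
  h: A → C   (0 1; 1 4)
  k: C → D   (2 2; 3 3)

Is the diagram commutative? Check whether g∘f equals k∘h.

Path 1 = f;g:
  e0=[1,0] f→[2,3,4] g→[2,3]
  e1=[0,1] f→[0,2,2] g→[1,0]
  result₁ = (2 1; 3 0)
Path 2 = h;k:
  e0=[1,0] h→[0,1] k→[2,3]
  e1=[0,1] h→[1,4] k→[0,0]
  result₂ = (2 0; 3 0)
Equal? distinct morphisms ✗

Answer: DOES NOT COMMUTE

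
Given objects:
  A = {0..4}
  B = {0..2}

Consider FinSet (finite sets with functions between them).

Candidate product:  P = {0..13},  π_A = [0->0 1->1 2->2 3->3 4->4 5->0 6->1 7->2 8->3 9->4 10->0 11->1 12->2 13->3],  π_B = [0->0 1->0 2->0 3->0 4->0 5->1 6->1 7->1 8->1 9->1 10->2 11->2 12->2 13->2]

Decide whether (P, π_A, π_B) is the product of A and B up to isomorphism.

Answer: NOT A VALID PRODUCT — |P|=14 ≠ |A|·|B|=15

Trace:
|A|·|B| = 5·3 = 15;  |P| = 14
  → cardinalities differ; no bijection possible.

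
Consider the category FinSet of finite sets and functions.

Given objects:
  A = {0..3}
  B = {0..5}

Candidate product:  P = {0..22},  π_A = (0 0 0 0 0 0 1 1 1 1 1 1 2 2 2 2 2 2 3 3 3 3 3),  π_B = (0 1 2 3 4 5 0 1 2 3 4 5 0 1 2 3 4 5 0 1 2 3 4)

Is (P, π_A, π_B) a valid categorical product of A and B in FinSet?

|A|·|B| = 4·6 = 24;  |P| = 23
  → cardinalities differ; no bijection possible.

Answer: NOT A VALID PRODUCT — |P|=23 ≠ |A|·|B|=24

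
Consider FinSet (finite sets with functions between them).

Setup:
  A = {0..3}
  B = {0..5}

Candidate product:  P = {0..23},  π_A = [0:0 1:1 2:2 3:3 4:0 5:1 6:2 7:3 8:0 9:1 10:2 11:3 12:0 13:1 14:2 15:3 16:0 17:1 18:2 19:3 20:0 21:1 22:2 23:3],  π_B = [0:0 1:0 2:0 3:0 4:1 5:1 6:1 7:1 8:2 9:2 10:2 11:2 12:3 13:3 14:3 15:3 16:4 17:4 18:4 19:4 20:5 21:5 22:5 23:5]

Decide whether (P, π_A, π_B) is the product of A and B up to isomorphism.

Answer: VALID PRODUCT

Derivation:
|A|·|B| = 4·6 = 24;  |P| = 24
Check the pairing map k ↦ (π_A(k), π_B(k)):
  0 : (0,0)
  1 : (1,0)
  2 : (2,0)
  3 : (3,0)
  4 : (0,1)
  5 : (1,1)
  6 : (2,1)
  7 : (3,1)
  8 : (0,2)
  9 : (1,2)
  10 : (2,2)
  11 : (3,2)
  12 : (0,3)
  13 : (1,3)
  14 : (2,3)
  15 : (3,3)
  16 : (0,4)
  17 : (1,4)
  18 : (2,4)
  19 : (3,4)
  20 : (0,5)
  21 : (1,5)
  22 : (2,5)
  23 : (3,5)
distinct pairs in image: 24 / 24 needed
  → bijection onto A×B; projections well-typed.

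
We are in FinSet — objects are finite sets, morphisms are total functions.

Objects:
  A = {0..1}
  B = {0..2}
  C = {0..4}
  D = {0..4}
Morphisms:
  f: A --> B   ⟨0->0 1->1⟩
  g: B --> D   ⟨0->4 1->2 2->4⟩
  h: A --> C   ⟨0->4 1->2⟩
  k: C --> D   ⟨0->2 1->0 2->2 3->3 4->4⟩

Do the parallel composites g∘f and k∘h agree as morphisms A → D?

Answer: COMMUTES

Trace:
Path 1 = f;g:
  0 f-->0 g-->4
  1 f-->1 g-->2
  composite₁ = ⟨0->4 1->2⟩
Path 2 = h;k:
  0 h-->4 k-->4
  1 h-->2 k-->2
  composite₂ = ⟨0->4 1->2⟩
Equal? equal; square commutes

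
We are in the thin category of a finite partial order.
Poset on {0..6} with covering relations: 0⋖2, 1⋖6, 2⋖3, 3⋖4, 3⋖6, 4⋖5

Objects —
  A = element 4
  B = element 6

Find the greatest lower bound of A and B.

Common predecessors of 4,6: {0,2,3}
  0 ≤ 3
  2 ≤ 3
  3 ≤ 3
glb = 3

Answer: A∧B = 3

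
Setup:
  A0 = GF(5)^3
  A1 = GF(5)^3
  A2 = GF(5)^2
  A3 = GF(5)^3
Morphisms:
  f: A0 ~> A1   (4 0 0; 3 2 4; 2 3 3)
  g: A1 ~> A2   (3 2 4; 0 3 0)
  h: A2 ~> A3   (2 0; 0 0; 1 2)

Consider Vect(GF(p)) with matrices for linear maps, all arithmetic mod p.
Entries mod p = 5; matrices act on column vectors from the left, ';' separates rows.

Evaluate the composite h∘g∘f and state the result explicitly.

  e0=[1,0,0] f~>[4,3,2] g~>[1,4] h~>[2,0,4]
  e1=[0,1,0] f~>[0,2,3] g~>[1,1] h~>[2,0,3]
  e2=[0,0,1] f~>[0,4,3] g~>[0,2] h~>[0,0,4]
composite: (2 2 0; 0 0 0; 4 3 4)

Answer: (2 2 0; 0 0 0; 4 3 4)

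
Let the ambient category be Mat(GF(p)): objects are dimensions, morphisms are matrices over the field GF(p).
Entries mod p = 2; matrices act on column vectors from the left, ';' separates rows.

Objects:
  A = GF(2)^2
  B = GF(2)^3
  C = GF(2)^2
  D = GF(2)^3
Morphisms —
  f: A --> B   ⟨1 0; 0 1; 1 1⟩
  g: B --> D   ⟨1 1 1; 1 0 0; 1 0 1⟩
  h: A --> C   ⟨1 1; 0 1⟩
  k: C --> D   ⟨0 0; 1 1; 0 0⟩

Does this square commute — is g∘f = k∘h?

Path 1 = f;g:
  e0=(1,0) f-->(1,0,1) g-->(0,1,0)
  e1=(0,1) f-->(0,1,1) g-->(0,0,1)
  result₁ = ⟨0 0; 1 0; 0 1⟩
Path 2 = h;k:
  e0=(1,0) h-->(1,0) k-->(0,1,0)
  e1=(0,1) h-->(1,1) k-->(0,0,0)
  result₂ = ⟨0 0; 1 0; 0 0⟩
Equal? NO — does not commute

Answer: DOES NOT COMMUTE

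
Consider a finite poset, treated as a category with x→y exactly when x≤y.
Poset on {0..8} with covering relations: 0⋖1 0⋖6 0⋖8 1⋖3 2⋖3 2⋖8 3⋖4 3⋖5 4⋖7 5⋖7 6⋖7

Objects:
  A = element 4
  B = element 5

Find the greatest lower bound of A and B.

Answer: A∧B = 3

Derivation:
{x : x≤A ∧ x≤B} = {0,1,2,3}  (A=4, B=5)
  0 ≤ 3
  1 ≤ 3
  2 ≤ 3
  3 ≤ 3
glb = 3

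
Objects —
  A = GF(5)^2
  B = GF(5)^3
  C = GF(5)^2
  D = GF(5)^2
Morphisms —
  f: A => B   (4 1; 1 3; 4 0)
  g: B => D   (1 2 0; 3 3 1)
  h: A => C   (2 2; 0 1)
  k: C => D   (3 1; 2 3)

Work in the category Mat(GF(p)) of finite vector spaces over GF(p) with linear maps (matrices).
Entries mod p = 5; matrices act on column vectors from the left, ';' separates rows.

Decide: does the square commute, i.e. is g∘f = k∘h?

Answer: COMMUTES

Derivation:
1) trace f;g:
  e0=⟨1,0⟩ f=>⟨4,1,4⟩ g=>⟨1,4⟩
  e1=⟨0,1⟩ f=>⟨1,3,0⟩ g=>⟨2,2⟩
  ⟦path⟧₁ = (1 2; 4 2)
2) trace h;k:
  e0=⟨1,0⟩ h=>⟨2,0⟩ k=>⟨1,4⟩
  e1=⟨0,1⟩ h=>⟨2,1⟩ k=>⟨2,2⟩
  ⟦path⟧₂ = (1 2; 4 2)
Equal? YES — commutes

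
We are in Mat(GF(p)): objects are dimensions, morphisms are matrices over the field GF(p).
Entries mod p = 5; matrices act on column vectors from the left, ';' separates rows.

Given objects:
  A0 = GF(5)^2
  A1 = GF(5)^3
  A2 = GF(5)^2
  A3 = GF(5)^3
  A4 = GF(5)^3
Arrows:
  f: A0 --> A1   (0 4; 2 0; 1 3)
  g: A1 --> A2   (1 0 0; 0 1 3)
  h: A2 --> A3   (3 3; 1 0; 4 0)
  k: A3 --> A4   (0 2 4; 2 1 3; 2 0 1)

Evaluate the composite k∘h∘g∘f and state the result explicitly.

  e0=[1,0] f-->[0,2,1] g-->[0,0] h-->[0,0,0] k-->[0,0,0]
  e1=[0,1] f-->[4,0,3] g-->[4,4] h-->[4,4,1] k-->[2,0,4]
⟦path⟧: (0 2; 0 0; 0 4)

Answer: (0 2; 0 0; 0 4)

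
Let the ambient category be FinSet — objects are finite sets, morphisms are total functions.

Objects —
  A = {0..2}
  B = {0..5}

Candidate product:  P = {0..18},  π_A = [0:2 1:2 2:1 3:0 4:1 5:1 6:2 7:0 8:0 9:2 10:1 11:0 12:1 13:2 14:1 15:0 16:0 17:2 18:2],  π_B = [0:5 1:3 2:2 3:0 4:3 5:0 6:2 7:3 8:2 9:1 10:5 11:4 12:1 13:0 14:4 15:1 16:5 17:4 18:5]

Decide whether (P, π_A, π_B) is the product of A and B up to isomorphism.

Answer: NOT A VALID PRODUCT — |P|=19 ≠ |A|·|B|=18

Derivation:
|A|·|B| = 3·6 = 18;  |P| = 19
  → cardinalities differ; no bijection possible.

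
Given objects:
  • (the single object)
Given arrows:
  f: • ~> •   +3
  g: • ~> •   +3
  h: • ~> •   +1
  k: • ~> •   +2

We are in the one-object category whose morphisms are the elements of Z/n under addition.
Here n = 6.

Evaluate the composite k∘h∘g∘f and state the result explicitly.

Answer: +3

Derivation:
  0 +3≡3 +3≡0 +1≡1 +2≡3  (mod 6)
result: +3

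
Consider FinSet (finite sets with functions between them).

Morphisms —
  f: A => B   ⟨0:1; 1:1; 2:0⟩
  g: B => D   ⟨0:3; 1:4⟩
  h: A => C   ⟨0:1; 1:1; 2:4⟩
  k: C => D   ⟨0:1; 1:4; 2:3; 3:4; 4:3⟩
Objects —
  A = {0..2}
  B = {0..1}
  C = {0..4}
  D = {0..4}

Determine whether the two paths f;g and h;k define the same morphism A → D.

1) trace f;g:
  0 f=>1 g=>4
  1 f=>1 g=>4
  2 f=>0 g=>3
  result₁ = ⟨0:4; 1:4; 2:3⟩
2) trace h;k:
  0 h=>1 k=>4
  1 h=>1 k=>4
  2 h=>4 k=>3
  result₂ = ⟨0:4; 1:4; 2:3⟩
Equal? YES — commutes

Answer: COMMUTES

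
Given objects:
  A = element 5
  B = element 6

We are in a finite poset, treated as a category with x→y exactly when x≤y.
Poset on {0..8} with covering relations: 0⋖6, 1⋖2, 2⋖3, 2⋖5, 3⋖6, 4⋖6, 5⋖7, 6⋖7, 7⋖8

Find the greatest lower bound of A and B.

Lower bounds of A=5 and B=6: {1,2}
  1 ≤ 2
  2 ≤ 2
glb = 2

Answer: A∧B = 2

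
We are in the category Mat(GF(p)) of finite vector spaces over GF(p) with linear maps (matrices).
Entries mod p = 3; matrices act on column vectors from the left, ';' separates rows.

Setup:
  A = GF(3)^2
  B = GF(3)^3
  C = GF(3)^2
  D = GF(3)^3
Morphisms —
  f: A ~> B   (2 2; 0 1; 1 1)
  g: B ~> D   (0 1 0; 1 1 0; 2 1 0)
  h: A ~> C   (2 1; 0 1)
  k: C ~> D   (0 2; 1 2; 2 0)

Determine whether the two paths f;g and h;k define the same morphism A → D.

Along f;g (path 1):
  e0=[1,0] f~>[2,0,1] g~>[0,2,1]
  e1=[0,1] f~>[2,1,1] g~>[1,0,2]
  result₁ = (0 1; 2 0; 1 2)
Along h;k (path 2):
  e0=[1,0] h~>[2,0] k~>[0,2,1]
  e1=[0,1] h~>[1,1] k~>[2,0,2]
  result₂ = (0 2; 2 0; 1 2)
Equal? differ; not commutative

Answer: DOES NOT COMMUTE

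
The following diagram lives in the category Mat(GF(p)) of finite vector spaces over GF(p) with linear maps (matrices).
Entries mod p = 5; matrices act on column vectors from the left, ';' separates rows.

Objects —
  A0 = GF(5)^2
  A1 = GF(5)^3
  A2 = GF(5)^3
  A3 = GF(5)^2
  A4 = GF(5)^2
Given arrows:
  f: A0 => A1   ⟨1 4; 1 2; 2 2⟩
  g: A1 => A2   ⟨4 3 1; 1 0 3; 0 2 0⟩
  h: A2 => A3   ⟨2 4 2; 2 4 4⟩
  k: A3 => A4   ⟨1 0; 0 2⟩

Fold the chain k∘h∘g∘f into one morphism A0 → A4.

Answer: ⟨0 1; 3 3⟩

Trace:
  e0=⟨1,0⟩ f=>⟨1,1,2⟩ g=>⟨4,2,2⟩ h=>⟨0,4⟩ k=>⟨0,3⟩
  e1=⟨0,1⟩ f=>⟨4,2,2⟩ g=>⟨4,0,4⟩ h=>⟨1,4⟩ k=>⟨1,3⟩
composite: ⟨0 1; 3 3⟩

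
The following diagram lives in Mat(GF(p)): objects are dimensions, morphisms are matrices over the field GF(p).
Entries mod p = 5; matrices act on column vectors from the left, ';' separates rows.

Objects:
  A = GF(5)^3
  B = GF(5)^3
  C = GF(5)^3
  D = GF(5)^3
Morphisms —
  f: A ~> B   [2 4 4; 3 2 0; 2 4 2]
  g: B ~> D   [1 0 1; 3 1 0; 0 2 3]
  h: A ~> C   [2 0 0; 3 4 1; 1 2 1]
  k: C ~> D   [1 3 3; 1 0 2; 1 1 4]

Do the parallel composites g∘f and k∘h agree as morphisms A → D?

Path 1 = f;g:
  e0=(1,0,0) f~>(2,3,2) g~>(4,4,2)
  e1=(0,1,0) f~>(4,2,4) g~>(3,4,1)
  e2=(0,0,1) f~>(4,0,2) g~>(1,2,1)
  result₁ = [4 3 1; 4 4 2; 2 1 1]
Path 2 = h;k:
  e0=(1,0,0) h~>(2,3,1) k~>(4,4,4)
  e1=(0,1,0) h~>(0,4,2) k~>(3,4,2)
  e2=(0,0,1) h~>(0,1,1) k~>(1,2,0)
  result₂ = [4 3 1; 4 4 2; 4 2 0]
Equal? differ; not commutative

Answer: DOES NOT COMMUTE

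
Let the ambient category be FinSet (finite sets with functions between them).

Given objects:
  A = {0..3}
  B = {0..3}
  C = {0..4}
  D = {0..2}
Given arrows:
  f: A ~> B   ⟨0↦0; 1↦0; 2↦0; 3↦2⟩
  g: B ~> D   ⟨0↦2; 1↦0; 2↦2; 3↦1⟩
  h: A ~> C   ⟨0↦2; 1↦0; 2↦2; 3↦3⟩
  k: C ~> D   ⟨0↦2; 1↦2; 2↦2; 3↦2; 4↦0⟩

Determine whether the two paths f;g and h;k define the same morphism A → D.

1) trace f;g:
  0 f~>0 g~>2
  1 f~>0 g~>2
  2 f~>0 g~>2
  3 f~>2 g~>2
  composite₁ = ⟨0↦2; 1↦2; 2↦2; 3↦2⟩
2) trace h;k:
  0 h~>2 k~>2
  1 h~>0 k~>2
  2 h~>2 k~>2
  3 h~>3 k~>2
  composite₂ = ⟨0↦2; 1↦2; 2↦2; 3↦2⟩
Equal? equal; square commutes

Answer: COMMUTES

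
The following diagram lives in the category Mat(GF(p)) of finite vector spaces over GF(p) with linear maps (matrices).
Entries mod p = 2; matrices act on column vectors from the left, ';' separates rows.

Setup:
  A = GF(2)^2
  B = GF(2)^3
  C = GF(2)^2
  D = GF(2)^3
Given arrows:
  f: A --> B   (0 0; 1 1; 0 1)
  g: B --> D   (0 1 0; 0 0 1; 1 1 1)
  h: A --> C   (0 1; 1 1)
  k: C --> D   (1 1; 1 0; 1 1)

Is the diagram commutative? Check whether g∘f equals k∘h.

Path 1 = f;g:
  e0=[1,0] f-->[0,1,0] g-->[1,0,1]
  e1=[0,1] f-->[0,1,1] g-->[1,1,0]
  composite₁ = (1 1; 0 1; 1 0)
Path 2 = h;k:
  e0=[1,0] h-->[0,1] k-->[1,0,1]
  e1=[0,1] h-->[1,1] k-->[0,1,0]
  composite₂ = (1 0; 0 1; 1 0)
Equal? NO — does not commute

Answer: DOES NOT COMMUTE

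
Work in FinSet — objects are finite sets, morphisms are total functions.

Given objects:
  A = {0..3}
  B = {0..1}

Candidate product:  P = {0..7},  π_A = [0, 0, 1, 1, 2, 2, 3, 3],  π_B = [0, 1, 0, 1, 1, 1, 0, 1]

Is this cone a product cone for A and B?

Answer: NOT A VALID PRODUCT — duplicate pair at indices 5,4

Work:
|A|·|B| = 4·2 = 8;  |P| = 8
Check the pairing map k ↦ (π_A(k), π_B(k)):
  0 ↦ (0,0)
  1 ↦ (0,1)
  2 ↦ (1,0)
  3 ↦ (1,1)
  4 ↦ (2,1)
  5 ↦ (2,1)  ✗ repeats pair of k=4
  6 ↦ (3,0)
  7 ↦ (3,1)
distinct pairs in image: 7 / 8 needed
  → (2,1) hit at k=4 and k=5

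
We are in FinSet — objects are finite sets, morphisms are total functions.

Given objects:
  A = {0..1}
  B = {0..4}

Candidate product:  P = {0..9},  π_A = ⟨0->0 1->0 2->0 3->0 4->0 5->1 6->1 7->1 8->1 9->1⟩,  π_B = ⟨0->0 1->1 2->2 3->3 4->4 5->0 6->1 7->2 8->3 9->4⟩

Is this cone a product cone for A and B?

|A|·|B| = 2·5 = 10;  |P| = 10
Check the pairing map k ↦ (π_A(k), π_B(k)):
  0 -> (0,0)
  1 -> (0,1)
  2 -> (0,2)
  3 -> (0,3)
  4 -> (0,4)
  5 -> (1,0)
  6 -> (1,1)
  7 -> (1,2)
  8 -> (1,3)
  9 -> (1,4)
distinct pairs in image: 10 / 10 needed
  → bijection onto A×B; projections well-typed.

Answer: VALID PRODUCT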